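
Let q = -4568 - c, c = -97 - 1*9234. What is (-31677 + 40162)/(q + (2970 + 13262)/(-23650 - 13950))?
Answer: 39879500/22384071 ≈ 1.7816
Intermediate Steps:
c = -9331 (c = -97 - 9234 = -9331)
q = 4763 (q = -4568 - 1*(-9331) = -4568 + 9331 = 4763)
(-31677 + 40162)/(q + (2970 + 13262)/(-23650 - 13950)) = (-31677 + 40162)/(4763 + (2970 + 13262)/(-23650 - 13950)) = 8485/(4763 + 16232/(-37600)) = 8485/(4763 + 16232*(-1/37600)) = 8485/(4763 - 2029/4700) = 8485/(22384071/4700) = 8485*(4700/22384071) = 39879500/22384071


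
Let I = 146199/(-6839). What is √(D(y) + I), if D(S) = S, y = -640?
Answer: I*√30933884401/6839 ≈ 25.717*I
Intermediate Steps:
I = -146199/6839 (I = 146199*(-1/6839) = -146199/6839 ≈ -21.377)
√(D(y) + I) = √(-640 - 146199/6839) = √(-4523159/6839) = I*√30933884401/6839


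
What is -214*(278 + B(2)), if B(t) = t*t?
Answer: -60348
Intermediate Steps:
B(t) = t²
-214*(278 + B(2)) = -214*(278 + 2²) = -214*(278 + 4) = -214*282 = -60348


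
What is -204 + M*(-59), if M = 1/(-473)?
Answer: -96433/473 ≈ -203.88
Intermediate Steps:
M = -1/473 ≈ -0.0021142
-204 + M*(-59) = -204 - 1/473*(-59) = -204 + 59/473 = -96433/473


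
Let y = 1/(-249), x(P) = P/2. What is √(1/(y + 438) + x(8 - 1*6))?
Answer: √11921457910/109061 ≈ 1.0011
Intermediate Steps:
x(P) = P/2 (x(P) = P*(½) = P/2)
y = -1/249 ≈ -0.0040161
√(1/(y + 438) + x(8 - 1*6)) = √(1/(-1/249 + 438) + (8 - 1*6)/2) = √(1/(109061/249) + (8 - 6)/2) = √(249/109061 + (½)*2) = √(249/109061 + 1) = √(109310/109061) = √11921457910/109061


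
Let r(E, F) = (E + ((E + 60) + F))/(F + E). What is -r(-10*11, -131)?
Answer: -291/241 ≈ -1.2075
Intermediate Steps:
r(E, F) = (60 + F + 2*E)/(E + F) (r(E, F) = (E + ((60 + E) + F))/(E + F) = (E + (60 + E + F))/(E + F) = (60 + F + 2*E)/(E + F))
-r(-10*11, -131) = -(60 - 131 + 2*(-10*11))/(-10*11 - 131) = -(60 - 131 + 2*(-110))/(-110 - 131) = -(60 - 131 - 220)/(-241) = -(-1)*(-291)/241 = -1*291/241 = -291/241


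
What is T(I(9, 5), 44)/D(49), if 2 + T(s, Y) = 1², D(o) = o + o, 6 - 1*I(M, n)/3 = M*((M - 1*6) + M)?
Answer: -1/98 ≈ -0.010204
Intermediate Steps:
I(M, n) = 18 - 3*M*(-6 + 2*M) (I(M, n) = 18 - 3*M*((M - 1*6) + M) = 18 - 3*M*((M - 6) + M) = 18 - 3*M*((-6 + M) + M) = 18 - 3*M*(-6 + 2*M))
D(o) = 2*o
T(s, Y) = -1 (T(s, Y) = -2 + 1² = -2 + 1 = -1)
T(I(9, 5), 44)/D(49) = -1/(2*49) = -1/98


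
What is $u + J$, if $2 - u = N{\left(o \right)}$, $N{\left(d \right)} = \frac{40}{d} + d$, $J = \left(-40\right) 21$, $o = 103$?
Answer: $- \frac{96963}{103} \approx -941.39$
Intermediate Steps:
$J = -840$
$N{\left(d \right)} = d + \frac{40}{d}$
$u = - \frac{10443}{103}$ ($u = 2 - \left(103 + \frac{40}{103}\right) = 2 - \frac{10649}{103} = - \frac{10443}{103} \approx -101.39$)
$u + J = - \frac{10443}{103} - 840 = - \frac{96963}{103}$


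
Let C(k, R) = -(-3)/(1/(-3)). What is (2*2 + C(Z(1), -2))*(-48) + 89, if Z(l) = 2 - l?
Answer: 329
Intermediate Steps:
C(k, R) = -9 (C(k, R) = -(-3)/(-⅓) = -(-3)*(-3) = -1*9 = -9)
(2*2 + C(Z(1), -2))*(-48) + 89 = (2*2 - 9)*(-48) + 89 = (4 - 9)*(-48) + 89 = -5*(-48) + 89 = 240 + 89 = 329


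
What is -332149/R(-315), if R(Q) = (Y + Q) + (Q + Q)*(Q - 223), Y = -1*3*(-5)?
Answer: -332149/338640 ≈ -0.98083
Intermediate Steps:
Y = 15 (Y = -3*(-5) = 15)
R(Q) = 15 + Q + 2*Q*(-223 + Q) (R(Q) = (15 + Q) + (Q + Q)*(Q - 223) = (15 + Q) + (2*Q)*(-223 + Q) = (15 + Q) + 2*Q*(-223 + Q) = 15 + Q + 2*Q*(-223 + Q))
-332149/R(-315) = -332149/(15 - 445*(-315) + 2*(-315)²) = -332149/(15 + 140175 + 2*99225) = -332149/(15 + 140175 + 198450) = -332149/338640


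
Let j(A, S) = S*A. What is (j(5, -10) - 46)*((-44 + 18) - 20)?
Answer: 4416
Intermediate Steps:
j(A, S) = A*S
(j(5, -10) - 46)*((-44 + 18) - 20) = (5*(-10) - 46)*((-44 + 18) - 20) = (-50 - 46)*(-26 - 20) = -96*(-46) = 4416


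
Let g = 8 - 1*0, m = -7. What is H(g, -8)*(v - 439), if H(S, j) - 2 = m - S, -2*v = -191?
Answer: 8931/2 ≈ 4465.5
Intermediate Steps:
g = 8 (g = 8 + 0 = 8)
v = 191/2 (v = -½*(-191) = 191/2 ≈ 95.500)
H(S, j) = -5 - S (H(S, j) = 2 + (-7 - S) = -5 - S)
H(g, -8)*(v - 439) = (-5 - 1*8)*(191/2 - 439) = (-5 - 8)*(-687/2) = -13*(-687/2) = 8931/2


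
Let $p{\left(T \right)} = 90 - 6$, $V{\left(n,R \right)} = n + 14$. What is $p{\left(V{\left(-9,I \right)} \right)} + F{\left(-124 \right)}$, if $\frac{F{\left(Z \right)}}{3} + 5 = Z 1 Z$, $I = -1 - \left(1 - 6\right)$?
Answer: $46197$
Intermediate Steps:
$I = 4$ ($I = -1 - \left(1 - 6\right) = -1 - -5 = -1 + 5 = 4$)
$V{\left(n,R \right)} = 14 + n$
$F{\left(Z \right)} = -15 + 3 Z^{2}$ ($F{\left(Z \right)} = -15 + 3 Z 1 Z = -15 + 3 Z Z = -15 + 3 Z^{2}$)
$p{\left(T \right)} = 84$
$p{\left(V{\left(-9,I \right)} \right)} + F{\left(-124 \right)} = 84 - \left(15 - 3 \left(-124\right)^{2}\right) = 84 + \left(-15 + 3 \cdot 15376\right) = 84 + \left(-15 + 46128\right) = 84 + 46113 = 46197$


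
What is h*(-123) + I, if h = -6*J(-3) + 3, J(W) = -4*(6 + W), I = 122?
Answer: -9103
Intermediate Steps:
J(W) = -24 - 4*W
h = 75 (h = -6*(-24 - 4*(-3)) + 3 = -6*(-24 + 12) + 3 = -6*(-12) + 3 = 72 + 3 = 75)
h*(-123) + I = 75*(-123) + 122 = -9225 + 122 = -9103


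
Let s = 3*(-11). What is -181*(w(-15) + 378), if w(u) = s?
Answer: -62445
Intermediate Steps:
s = -33
w(u) = -33
-181*(w(-15) + 378) = -181*(-33 + 378) = -181*345 = -62445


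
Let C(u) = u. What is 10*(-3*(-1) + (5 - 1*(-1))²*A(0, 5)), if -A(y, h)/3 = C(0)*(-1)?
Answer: 30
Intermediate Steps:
A(y, h) = 0 (A(y, h) = -0*(-1) = -3*0 = 0)
10*(-3*(-1) + (5 - 1*(-1))²*A(0, 5)) = 10*(-3*(-1) + (5 - 1*(-1))²*0) = 10*(3 + (5 + 1)²*0) = 10*(3 + 6²*0) = 10*(3 + 36*0) = 10*(3 + 0) = 10*3 = 30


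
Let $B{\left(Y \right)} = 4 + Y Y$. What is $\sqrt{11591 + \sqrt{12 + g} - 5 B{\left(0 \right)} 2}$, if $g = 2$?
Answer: $\sqrt{11591 - 40 \sqrt{14}} \approx 106.96$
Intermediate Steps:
$B{\left(Y \right)} = 4 + Y^{2}$
$\sqrt{11591 + \sqrt{12 + g} - 5 B{\left(0 \right)} 2} = \sqrt{11591 + \sqrt{12 + 2} - 5 \left(4 + 0^{2}\right) 2} = \sqrt{11591 + \sqrt{14} - 5 \left(4 + 0\right) 2} = \sqrt{11591 + \sqrt{14} \left(-5\right) 4 \cdot 2} = \sqrt{11591 + \sqrt{14} \left(\left(-20\right) 2\right)} = \sqrt{11591 + \sqrt{14} \left(-40\right)} = \sqrt{11591 - 40 \sqrt{14}}$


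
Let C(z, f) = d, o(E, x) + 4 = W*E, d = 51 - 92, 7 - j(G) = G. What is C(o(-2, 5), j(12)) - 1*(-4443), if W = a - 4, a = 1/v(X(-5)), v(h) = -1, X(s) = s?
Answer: 4402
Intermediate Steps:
j(G) = 7 - G
a = -1 (a = 1/(-1) = -1)
d = -41
W = -5 (W = -1 - 4 = -5)
o(E, x) = -4 - 5*E
C(z, f) = -41
C(o(-2, 5), j(12)) - 1*(-4443) = -41 - 1*(-4443) = -41 + 4443 = 4402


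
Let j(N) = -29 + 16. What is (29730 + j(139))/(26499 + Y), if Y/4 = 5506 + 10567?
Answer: 29717/90791 ≈ 0.32731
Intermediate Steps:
Y = 64292 (Y = 4*(5506 + 10567) = 4*16073 = 64292)
j(N) = -13
(29730 + j(139))/(26499 + Y) = (29730 - 13)/(26499 + 64292) = 29717/90791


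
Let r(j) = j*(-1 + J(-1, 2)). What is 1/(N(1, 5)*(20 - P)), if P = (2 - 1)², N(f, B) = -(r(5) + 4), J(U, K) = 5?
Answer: -1/456 ≈ -0.0021930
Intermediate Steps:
r(j) = 4*j (r(j) = j*(-1 + 5) = j*4 = 4*j)
N(f, B) = -24 (N(f, B) = -(4*5 + 4) = -(20 + 4) = -1*24 = -24)
P = 1 (P = 1² = 1)
1/(N(1, 5)*(20 - P)) = 1/(-24*(20 - 1*1)) = 1/(-24*(20 - 1)) = 1/(-24*19) = 1/(-456) = -1/456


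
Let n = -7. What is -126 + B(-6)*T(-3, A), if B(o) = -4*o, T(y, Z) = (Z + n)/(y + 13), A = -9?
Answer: -822/5 ≈ -164.40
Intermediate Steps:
T(y, Z) = (-7 + Z)/(13 + y) (T(y, Z) = (Z - 7)/(y + 13) = (-7 + Z)/(13 + y))
-126 + B(-6)*T(-3, A) = -126 + (-4*(-6))*((-7 - 9)/(13 - 3)) = -126 + 24*(-16/10) = -126 + 24*((⅒)*(-16)) = -126 + 24*(-8/5) = -126 - 192/5 = -822/5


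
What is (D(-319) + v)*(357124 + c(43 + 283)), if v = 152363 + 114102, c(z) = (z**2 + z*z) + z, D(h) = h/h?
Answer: 151886152932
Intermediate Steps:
D(h) = 1
c(z) = z + 2*z**2 (c(z) = (z**2 + z**2) + z = 2*z**2 + z = z + 2*z**2)
v = 266465
(D(-319) + v)*(357124 + c(43 + 283)) = (1 + 266465)*(357124 + (43 + 283)*(1 + 2*(43 + 283))) = 266466*(357124 + 326*(1 + 2*326)) = 266466*(357124 + 326*(1 + 652)) = 266466*(357124 + 326*653) = 266466*(357124 + 212878) = 266466*570002 = 151886152932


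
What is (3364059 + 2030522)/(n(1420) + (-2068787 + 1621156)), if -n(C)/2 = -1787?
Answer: -5394581/444057 ≈ -12.148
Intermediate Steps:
n(C) = 3574 (n(C) = -2*(-1787) = 3574)
(3364059 + 2030522)/(n(1420) + (-2068787 + 1621156)) = (3364059 + 2030522)/(3574 + (-2068787 + 1621156)) = 5394581/(3574 - 447631) = 5394581/(-444057) = 5394581*(-1/444057) = -5394581/444057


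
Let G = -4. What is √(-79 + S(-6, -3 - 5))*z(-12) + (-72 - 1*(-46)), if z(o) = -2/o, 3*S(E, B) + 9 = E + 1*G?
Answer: -26 + 8*I*√3/9 ≈ -26.0 + 1.5396*I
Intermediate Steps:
S(E, B) = -13/3 + E/3 (S(E, B) = -3 + (E + 1*(-4))/3 = -3 + (E - 4)/3 = -3 + (-4 + E)/3 = -3 + (-4/3 + E/3) = -13/3 + E/3)
√(-79 + S(-6, -3 - 5))*z(-12) + (-72 - 1*(-46)) = √(-79 + (-13/3 + (⅓)*(-6)))*(-2/(-12)) + (-72 - 1*(-46)) = √(-79 + (-13/3 - 2))*(-2*(-1/12)) + (-72 + 46) = √(-79 - 19/3)*(⅙) - 26 = √(-256/3)*(⅙) - 26 = (16*I*√3/3)*(⅙) - 26 = 8*I*√3/9 - 26 = -26 + 8*I*√3/9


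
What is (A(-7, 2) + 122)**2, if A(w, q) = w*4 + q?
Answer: 9216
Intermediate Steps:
A(w, q) = q + 4*w (A(w, q) = 4*w + q = q + 4*w)
(A(-7, 2) + 122)**2 = ((2 + 4*(-7)) + 122)**2 = ((2 - 28) + 122)**2 = (-26 + 122)**2 = 96**2 = 9216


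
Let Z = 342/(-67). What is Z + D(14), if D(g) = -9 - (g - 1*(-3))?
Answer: -2084/67 ≈ -31.104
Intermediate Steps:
D(g) = -12 - g (D(g) = -9 - (g + 3) = -9 - (3 + g) = -9 + (-3 - g) = -12 - g)
Z = -342/67 (Z = 342*(-1/67) = -342/67 ≈ -5.1045)
Z + D(14) = -342/67 + (-12 - 1*14) = -342/67 + (-12 - 14) = -342/67 - 26 = -2084/67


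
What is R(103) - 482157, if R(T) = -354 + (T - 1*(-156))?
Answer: -482252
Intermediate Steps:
R(T) = -198 + T (R(T) = -354 + (T + 156) = -354 + (156 + T) = -198 + T)
R(103) - 482157 = (-198 + 103) - 482157 = -95 - 482157 = -482252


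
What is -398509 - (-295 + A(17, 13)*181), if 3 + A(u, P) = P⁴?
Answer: -5567212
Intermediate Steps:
A(u, P) = -3 + P⁴
-398509 - (-295 + A(17, 13)*181) = -398509 - (-295 + (-3 + 13⁴)*181) = -398509 - (-295 + (-3 + 28561)*181) = -398509 - (-295 + 28558*181) = -398509 - (-295 + 5168998) = -398509 - 1*5168703 = -398509 - 5168703 = -5567212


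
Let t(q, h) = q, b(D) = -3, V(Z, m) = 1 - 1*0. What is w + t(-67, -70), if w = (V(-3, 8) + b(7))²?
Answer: -63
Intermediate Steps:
V(Z, m) = 1 (V(Z, m) = 1 + 0 = 1)
w = 4 (w = (1 - 3)² = (-2)² = 4)
w + t(-67, -70) = 4 - 67 = -63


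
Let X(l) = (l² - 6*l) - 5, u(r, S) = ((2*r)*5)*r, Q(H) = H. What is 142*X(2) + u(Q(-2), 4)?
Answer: -1806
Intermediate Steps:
u(r, S) = 10*r² (u(r, S) = (10*r)*r = 10*r²)
X(l) = -5 + l² - 6*l
142*X(2) + u(Q(-2), 4) = 142*(-5 + 2² - 6*2) + 10*(-2)² = 142*(-5 + 4 - 12) + 10*4 = 142*(-13) + 40 = -1846 + 40 = -1806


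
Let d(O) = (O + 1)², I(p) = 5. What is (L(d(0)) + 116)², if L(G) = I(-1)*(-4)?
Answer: 9216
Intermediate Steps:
d(O) = (1 + O)²
L(G) = -20 (L(G) = 5*(-4) = -20)
(L(d(0)) + 116)² = (-20 + 116)² = 96² = 9216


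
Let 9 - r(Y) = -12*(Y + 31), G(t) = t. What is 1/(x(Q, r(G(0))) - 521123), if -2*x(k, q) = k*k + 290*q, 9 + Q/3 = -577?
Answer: -1/2121650 ≈ -4.7133e-7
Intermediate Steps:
r(Y) = 381 + 12*Y (r(Y) = 9 - (-12)*(Y + 31) = 9 - (-12)*(31 + Y) = 9 - (-372 - 12*Y) = 9 + (372 + 12*Y) = 381 + 12*Y)
Q = -1758 (Q = -27 + 3*(-577) = -27 - 1731 = -1758)
x(k, q) = -145*q - k²/2 (x(k, q) = -(k*k + 290*q)/2 = -(k² + 290*q)/2 = -145*q - k²/2)
1/(x(Q, r(G(0))) - 521123) = 1/((-145*(381 + 12*0) - ½*(-1758)²) - 521123) = 1/((-145*(381 + 0) - ½*3090564) - 521123) = 1/((-145*381 - 1545282) - 521123) = 1/((-55245 - 1545282) - 521123) = 1/(-1600527 - 521123) = 1/(-2121650) = -1/2121650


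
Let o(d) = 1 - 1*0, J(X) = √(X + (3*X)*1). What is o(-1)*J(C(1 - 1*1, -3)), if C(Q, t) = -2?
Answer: 2*I*√2 ≈ 2.8284*I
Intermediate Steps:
J(X) = 2*√X (J(X) = √(X + 3*X) = √(4*X) = 2*√X)
o(d) = 1 (o(d) = 1 + 0 = 1)
o(-1)*J(C(1 - 1*1, -3)) = 1*(2*√(-2)) = 1*(2*(I*√2)) = 1*(2*I*√2) = 2*I*√2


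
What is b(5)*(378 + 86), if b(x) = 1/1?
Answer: 464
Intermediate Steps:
b(x) = 1
b(5)*(378 + 86) = 1*(378 + 86) = 1*464 = 464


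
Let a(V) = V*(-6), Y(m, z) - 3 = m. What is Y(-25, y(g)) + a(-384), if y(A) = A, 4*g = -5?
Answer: 2282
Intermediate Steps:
g = -5/4 (g = (1/4)*(-5) = -5/4 ≈ -1.2500)
Y(m, z) = 3 + m
a(V) = -6*V
Y(-25, y(g)) + a(-384) = (3 - 25) - 6*(-384) = -22 + 2304 = 2282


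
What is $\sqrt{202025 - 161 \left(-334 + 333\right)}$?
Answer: $\sqrt{202186} \approx 449.65$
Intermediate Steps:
$\sqrt{202025 - 161 \left(-334 + 333\right)} = \sqrt{202025 - -161} = \sqrt{202025 + 161} = \sqrt{202186}$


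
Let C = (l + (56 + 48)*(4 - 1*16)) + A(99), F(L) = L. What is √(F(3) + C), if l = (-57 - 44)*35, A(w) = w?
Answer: I*√4681 ≈ 68.418*I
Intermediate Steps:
l = -3535 (l = -101*35 = -3535)
C = -4684 (C = (-3535 + (56 + 48)*(4 - 1*16)) + 99 = (-3535 + 104*(4 - 16)) + 99 = (-3535 + 104*(-12)) + 99 = (-3535 - 1248) + 99 = -4783 + 99 = -4684)
√(F(3) + C) = √(3 - 4684) = √(-4681) = I*√4681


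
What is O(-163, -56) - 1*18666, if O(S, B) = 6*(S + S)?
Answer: -20622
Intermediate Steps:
O(S, B) = 12*S (O(S, B) = 6*(2*S) = 12*S)
O(-163, -56) - 1*18666 = 12*(-163) - 1*18666 = -1956 - 18666 = -20622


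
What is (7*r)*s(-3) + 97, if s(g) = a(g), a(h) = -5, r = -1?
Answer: 132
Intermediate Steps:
s(g) = -5
(7*r)*s(-3) + 97 = (7*(-1))*(-5) + 97 = -7*(-5) + 97 = 35 + 97 = 132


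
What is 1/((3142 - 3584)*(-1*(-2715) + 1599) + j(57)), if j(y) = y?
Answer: -1/1906731 ≈ -5.2446e-7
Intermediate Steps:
1/((3142 - 3584)*(-1*(-2715) + 1599) + j(57)) = 1/((3142 - 3584)*(-1*(-2715) + 1599) + 57) = 1/(-442*(2715 + 1599) + 57) = 1/(-442*4314 + 57) = 1/(-1906788 + 57) = 1/(-1906731) = -1/1906731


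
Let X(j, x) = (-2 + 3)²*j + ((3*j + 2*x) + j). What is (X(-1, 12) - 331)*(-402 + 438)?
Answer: -11232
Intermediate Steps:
X(j, x) = 2*x + 5*j (X(j, x) = 1²*j + ((2*x + 3*j) + j) = 1*j + (2*x + 4*j) = j + (2*x + 4*j) = 2*x + 5*j)
(X(-1, 12) - 331)*(-402 + 438) = ((2*12 + 5*(-1)) - 331)*(-402 + 438) = ((24 - 5) - 331)*36 = (19 - 331)*36 = -312*36 = -11232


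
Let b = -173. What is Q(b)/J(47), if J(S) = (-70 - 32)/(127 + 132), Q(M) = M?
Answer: 44807/102 ≈ 439.28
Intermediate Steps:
J(S) = -102/259
Q(b)/J(47) = -173/(-102/259) = -173*(-259/102) = 44807/102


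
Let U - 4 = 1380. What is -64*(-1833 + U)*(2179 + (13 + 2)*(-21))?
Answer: 53563904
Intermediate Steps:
U = 1384 (U = 4 + 1380 = 1384)
-64*(-1833 + U)*(2179 + (13 + 2)*(-21)) = -64*(-1833 + 1384)*(2179 + (13 + 2)*(-21)) = -(-28736)*(2179 + 15*(-21)) = -(-28736)*(2179 - 315) = -(-28736)*1864 = -64*(-836936) = 53563904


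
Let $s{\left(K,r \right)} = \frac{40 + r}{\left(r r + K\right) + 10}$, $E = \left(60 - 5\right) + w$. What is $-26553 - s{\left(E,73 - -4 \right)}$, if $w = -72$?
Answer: $- \frac{17471887}{658} \approx -26553.0$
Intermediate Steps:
$E = -17$ ($E = \left(60 - 5\right) - 72 = 55 - 72 = -17$)
$s{\left(K,r \right)} = \frac{40 + r}{10 + K + r^{2}}$ ($s{\left(K,r \right)} = \frac{40 + r}{\left(r^{2} + K\right) + 10} = \frac{40 + r}{\left(K + r^{2}\right) + 10} = \frac{40 + r}{10 + K + r^{2}}$)
$-26553 - s{\left(E,73 - -4 \right)} = -26553 - \frac{40 + \left(73 - -4\right)}{10 - 17 + \left(73 - -4\right)^{2}} = -26553 - \frac{40 + \left(73 + 4\right)}{10 - 17 + \left(73 + 4\right)^{2}} = -26553 - \frac{40 + 77}{10 - 17 + 77^{2}} = -26553 - \frac{1}{10 - 17 + 5929} \cdot 117 = -26553 - \frac{1}{5922} \cdot 117 = -26553 - \frac{13}{658} = - \frac{17471887}{658}$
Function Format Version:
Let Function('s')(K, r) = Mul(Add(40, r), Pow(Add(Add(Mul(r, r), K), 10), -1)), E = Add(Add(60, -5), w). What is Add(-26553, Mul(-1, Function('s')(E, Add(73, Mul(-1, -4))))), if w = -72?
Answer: Rational(-17471887, 658) ≈ -26553.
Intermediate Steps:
E = -17 (E = Add(Add(60, -5), -72) = Add(55, -72) = -17)
Function('s')(K, r) = Mul(Pow(Add(10, K, Pow(r, 2)), -1), Add(40, r)) (Function('s')(K, r) = Mul(Add(40, r), Pow(Add(Add(Pow(r, 2), K), 10), -1)) = Mul(Add(40, r), Pow(Add(Add(K, Pow(r, 2)), 10), -1)) = Mul(Add(40, r), Pow(Add(10, K, Pow(r, 2)), -1)) = Mul(Pow(Add(10, K, Pow(r, 2)), -1), Add(40, r)))
Add(-26553, Mul(-1, Function('s')(E, Add(73, Mul(-1, -4))))) = Add(-26553, Mul(-1, Mul(Pow(Add(10, -17, Pow(Add(73, Mul(-1, -4)), 2)), -1), Add(40, Add(73, Mul(-1, -4)))))) = Add(-26553, Mul(-1, Mul(Pow(Add(10, -17, Pow(Add(73, 4), 2)), -1), Add(40, Add(73, 4))))) = Add(-26553, Mul(-1, Mul(Pow(Add(10, -17, Pow(77, 2)), -1), Add(40, 77)))) = Add(-26553, Mul(-1, Mul(Pow(Add(10, -17, 5929), -1), 117))) = Add(-26553, Mul(-1, Mul(Pow(5922, -1), 117))) = Add(-26553, Mul(-1, Mul(Rational(1, 5922), 117))) = Add(-26553, Mul(-1, Rational(13, 658))) = Add(-26553, Rational(-13, 658)) = Rational(-17471887, 658)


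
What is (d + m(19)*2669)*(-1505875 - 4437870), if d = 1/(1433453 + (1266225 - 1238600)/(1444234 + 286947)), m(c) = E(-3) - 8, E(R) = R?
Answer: 433039355383165230005345/2481566625618 ≈ 1.7450e+11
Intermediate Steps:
m(c) = -11 (m(c) = -3 - 8 = -11)
d = 1731181/2481566625618 (d = 1/(1433453 + 27625/1731181) = 1/(2481566625618/1731181) = 1731181/2481566625618 ≈ 6.9762e-7)
(d + m(19)*2669)*(-1505875 - 4437870) = (1731181/2481566625618 - 11*2669)*(-1505875 - 4437870) = (1731181/2481566625618 - 29359)*(-5943745) = -72856314559787681/2481566625618*(-5943745) = 433039355383165230005345/2481566625618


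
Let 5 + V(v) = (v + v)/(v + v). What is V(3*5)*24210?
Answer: -96840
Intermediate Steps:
V(v) = -4 (V(v) = -5 + (v + v)/(v + v) = -5 + (2*v)/((2*v)) = -5 + (2*v)*(1/(2*v)) = -5 + 1 = -4)
V(3*5)*24210 = -4*24210 = -96840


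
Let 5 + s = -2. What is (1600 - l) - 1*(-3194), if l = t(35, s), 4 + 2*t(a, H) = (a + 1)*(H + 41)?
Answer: 4184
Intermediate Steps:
s = -7 (s = -5 - 2 = -7)
t(a, H) = -2 + (1 + a)*(41 + H)/2 (t(a, H) = -2 + ((a + 1)*(H + 41))/2 = -2 + ((1 + a)*(41 + H))/2 = -2 + (1 + a)*(41 + H)/2)
l = 610 (l = 37/2 + (1/2)*(-7) + (41/2)*35 + (1/2)*(-7)*35 = 37/2 - 7/2 + 1435/2 - 245/2 = 610)
(1600 - l) - 1*(-3194) = (1600 - 1*610) - 1*(-3194) = (1600 - 610) + 3194 = 990 + 3194 = 4184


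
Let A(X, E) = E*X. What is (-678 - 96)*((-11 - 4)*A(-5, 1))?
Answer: -58050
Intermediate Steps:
(-678 - 96)*((-11 - 4)*A(-5, 1)) = (-678 - 96)*((-11 - 4)*(1*(-5))) = -(-11610)*(-5) = -774*75 = -58050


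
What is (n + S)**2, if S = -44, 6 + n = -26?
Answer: 5776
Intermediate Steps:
n = -32 (n = -6 - 26 = -32)
(n + S)**2 = (-32 - 44)**2 = (-76)**2 = 5776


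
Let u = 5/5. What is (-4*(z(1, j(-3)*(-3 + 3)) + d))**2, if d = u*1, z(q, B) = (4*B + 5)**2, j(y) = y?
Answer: 10816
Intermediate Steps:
u = 1 (u = 5*(1/5) = 1)
z(q, B) = (5 + 4*B)**2
d = 1 (d = 1*1 = 1)
(-4*(z(1, j(-3)*(-3 + 3)) + d))**2 = (-4*((5 + 4*(-3*(-3 + 3)))**2 + 1))**2 = (-4*((5 + 4*(-3*0))**2 + 1))**2 = (-4*((5 + 4*0)**2 + 1))**2 = (-4*((5 + 0)**2 + 1))**2 = (-4*(5**2 + 1))**2 = (-4*(25 + 1))**2 = (-4*26)**2 = (-104)**2 = 10816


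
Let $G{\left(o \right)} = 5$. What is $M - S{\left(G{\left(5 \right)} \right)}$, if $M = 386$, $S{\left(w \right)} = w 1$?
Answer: $381$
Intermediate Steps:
$S{\left(w \right)} = w$
$M - S{\left(G{\left(5 \right)} \right)} = 386 - 5 = 381$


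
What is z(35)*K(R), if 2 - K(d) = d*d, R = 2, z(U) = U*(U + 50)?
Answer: -5950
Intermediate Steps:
z(U) = U*(50 + U)
K(d) = 2 - d**2 (K(d) = 2 - d*d = 2 - d**2)
z(35)*K(R) = (35*(50 + 35))*(2 - 1*2**2) = (35*85)*(2 - 1*4) = 2975*(2 - 4) = 2975*(-2) = -5950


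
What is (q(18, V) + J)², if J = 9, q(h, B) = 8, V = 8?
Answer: 289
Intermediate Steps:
(q(18, V) + J)² = (8 + 9)² = 17² = 289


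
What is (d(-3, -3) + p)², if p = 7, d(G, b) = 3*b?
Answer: 4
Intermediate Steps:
(d(-3, -3) + p)² = (3*(-3) + 7)² = (-9 + 7)² = (-2)² = 4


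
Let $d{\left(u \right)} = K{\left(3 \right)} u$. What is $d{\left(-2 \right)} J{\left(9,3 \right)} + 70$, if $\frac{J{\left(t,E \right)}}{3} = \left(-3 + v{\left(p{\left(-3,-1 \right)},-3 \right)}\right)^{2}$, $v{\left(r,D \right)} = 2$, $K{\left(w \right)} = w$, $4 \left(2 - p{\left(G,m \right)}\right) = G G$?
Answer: $52$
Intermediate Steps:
$p{\left(G,m \right)} = 2 - \frac{G^{2}}{4}$ ($p{\left(G,m \right)} = 2 - \frac{G G}{4} = 2 - \frac{G^{2}}{4}$)
$J{\left(t,E \right)} = 3$ ($J{\left(t,E \right)} = 3 \left(-3 + 2\right)^{2} = 3 \left(-1\right)^{2} = 3 \cdot 1 = 3$)
$d{\left(u \right)} = 3 u$
$d{\left(-2 \right)} J{\left(9,3 \right)} + 70 = 3 \left(-2\right) 3 + 70 = \left(-6\right) 3 + 70 = -18 + 70 = 52$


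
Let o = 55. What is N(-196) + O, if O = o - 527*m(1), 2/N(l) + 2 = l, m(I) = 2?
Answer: -98902/99 ≈ -999.01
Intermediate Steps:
N(l) = 2/(-2 + l)
O = -999 (O = 55 - 527*2 = 55 - 1*1054 = 55 - 1054 = -999)
N(-196) + O = 2/(-2 - 196) - 999 = 2/(-198) - 999 = 2*(-1/198) - 999 = -1/99 - 999 = -98902/99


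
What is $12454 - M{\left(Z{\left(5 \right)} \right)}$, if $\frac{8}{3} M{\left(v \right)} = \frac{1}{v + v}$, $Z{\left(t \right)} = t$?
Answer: $\frac{996317}{80} \approx 12454.0$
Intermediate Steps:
$M{\left(v \right)} = \frac{3}{16 v}$ ($M{\left(v \right)} = \frac{3}{8 \left(v + v\right)} = \frac{3}{8 \cdot 2 v} = \frac{3 \frac{1}{2 v}}{8} = \frac{3}{16 v}$)
$12454 - M{\left(Z{\left(5 \right)} \right)} = 12454 - \frac{3}{16 \cdot 5} = 12454 - \frac{3}{16} \cdot \frac{1}{5} = 12454 - \frac{3}{80} = \frac{996317}{80}$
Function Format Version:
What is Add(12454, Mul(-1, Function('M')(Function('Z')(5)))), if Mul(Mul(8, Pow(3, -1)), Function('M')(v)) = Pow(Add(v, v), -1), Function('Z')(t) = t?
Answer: Rational(996317, 80) ≈ 12454.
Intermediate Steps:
Function('M')(v) = Mul(Rational(3, 16), Pow(v, -1)) (Function('M')(v) = Mul(Rational(3, 8), Pow(Add(v, v), -1)) = Mul(Rational(3, 8), Pow(Mul(2, v), -1)) = Mul(Rational(3, 8), Mul(Rational(1, 2), Pow(v, -1))) = Mul(Rational(3, 16), Pow(v, -1)))
Add(12454, Mul(-1, Function('M')(Function('Z')(5)))) = Add(12454, Mul(-1, Mul(Rational(3, 16), Pow(5, -1)))) = Add(12454, Mul(-1, Mul(Rational(3, 16), Rational(1, 5)))) = Add(12454, Mul(-1, Rational(3, 80))) = Add(12454, Rational(-3, 80)) = Rational(996317, 80)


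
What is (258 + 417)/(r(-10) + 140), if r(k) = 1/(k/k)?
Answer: 225/47 ≈ 4.7872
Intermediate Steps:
r(k) = 1 (r(k) = 1/1 = 1)
(258 + 417)/(r(-10) + 140) = (258 + 417)/(1 + 140) = 675/141 = 675*(1/141) = 225/47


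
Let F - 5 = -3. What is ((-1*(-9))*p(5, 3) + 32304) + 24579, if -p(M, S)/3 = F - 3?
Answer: 56910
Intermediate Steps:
F = 2 (F = 5 - 3 = 2)
p(M, S) = 3 (p(M, S) = -3*(2 - 3) = -3*(-1) = 3)
((-1*(-9))*p(5, 3) + 32304) + 24579 = (-1*(-9)*3 + 32304) + 24579 = (9*3 + 32304) + 24579 = (27 + 32304) + 24579 = 32331 + 24579 = 56910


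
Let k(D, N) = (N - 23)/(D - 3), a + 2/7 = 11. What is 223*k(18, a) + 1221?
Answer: 109027/105 ≈ 1038.4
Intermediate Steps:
a = 75/7 (a = -2/7 + 11 = 75/7 ≈ 10.714)
k(D, N) = (-23 + N)/(-3 + D)
223*k(18, a) + 1221 = 223*((-23 + 75/7)/(-3 + 18)) + 1221 = 223*(-86/7/15) + 1221 = 223*((1/15)*(-86/7)) + 1221 = 223*(-86/105) + 1221 = -19178/105 + 1221 = 109027/105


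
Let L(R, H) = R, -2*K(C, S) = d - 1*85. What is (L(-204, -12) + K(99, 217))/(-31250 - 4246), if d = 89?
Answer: 103/17748 ≈ 0.0058035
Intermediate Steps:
K(C, S) = -2 (K(C, S) = -(89 - 1*85)/2 = -(89 - 85)/2 = -1/2*4 = -2)
(L(-204, -12) + K(99, 217))/(-31250 - 4246) = (-204 - 2)/(-31250 - 4246) = -206/(-35496) = -206*(-1/35496) = 103/17748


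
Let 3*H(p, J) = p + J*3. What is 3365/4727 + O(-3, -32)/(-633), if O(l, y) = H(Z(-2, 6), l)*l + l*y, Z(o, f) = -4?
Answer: 1614802/2992191 ≈ 0.53967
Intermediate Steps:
H(p, J) = J + p/3 (H(p, J) = (p + J*3)/3 = (p + 3*J)/3 = J + p/3)
O(l, y) = l*y + l*(-4/3 + l) (O(l, y) = (l + (⅓)*(-4))*l + l*y = (l - 4/3)*l + l*y = (-4/3 + l)*l + l*y = l*(-4/3 + l) + l*y = l*y + l*(-4/3 + l))
3365/4727 + O(-3, -32)/(-633) = 3365/4727 + ((⅓)*(-3)*(-4 + 3*(-3) + 3*(-32)))/(-633) = 3365*(1/4727) + ((⅓)*(-3)*(-4 - 9 - 96))*(-1/633) = 3365/4727 + ((⅓)*(-3)*(-109))*(-1/633) = 3365/4727 + 109*(-1/633) = 3365/4727 - 109/633 = 1614802/2992191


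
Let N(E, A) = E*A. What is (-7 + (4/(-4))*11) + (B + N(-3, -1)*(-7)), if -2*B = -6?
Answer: -36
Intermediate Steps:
B = 3 (B = -½*(-6) = 3)
N(E, A) = A*E
(-7 + (4/(-4))*11) + (B + N(-3, -1)*(-7)) = (-7 + (4/(-4))*11) + (3 - 1*(-3)*(-7)) = (-7 + (4*(-¼))*11) + (3 + 3*(-7)) = (-7 - 1*11) + (3 - 21) = (-7 - 11) - 18 = -18 - 18 = -36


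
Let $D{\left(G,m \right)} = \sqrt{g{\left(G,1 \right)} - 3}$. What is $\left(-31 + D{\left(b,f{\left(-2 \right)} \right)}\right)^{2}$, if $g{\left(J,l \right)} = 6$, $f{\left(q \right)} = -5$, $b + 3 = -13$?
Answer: $\left(31 - \sqrt{3}\right)^{2} \approx 856.61$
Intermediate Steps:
$b = -16$ ($b = -3 - 13 = -16$)
$D{\left(G,m \right)} = \sqrt{3}$ ($D{\left(G,m \right)} = \sqrt{6 - 3} = \sqrt{3}$)
$\left(-31 + D{\left(b,f{\left(-2 \right)} \right)}\right)^{2} = \left(-31 + \sqrt{3}\right)^{2}$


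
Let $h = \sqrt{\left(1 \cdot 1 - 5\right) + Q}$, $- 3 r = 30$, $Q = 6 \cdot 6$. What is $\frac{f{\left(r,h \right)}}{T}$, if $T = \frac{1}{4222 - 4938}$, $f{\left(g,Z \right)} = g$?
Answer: $7160$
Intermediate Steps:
$Q = 36$
$r = -10$ ($r = \left(- \frac{1}{3}\right) 30 = -10$)
$h = 4 \sqrt{2}$ ($h = \sqrt{\left(1 \cdot 1 - 5\right) + 36} = \sqrt{\left(1 - 5\right) + 36} = \sqrt{-4 + 36} = \sqrt{32} = 4 \sqrt{2} \approx 5.6569$)
$T = - \frac{1}{716}$ ($T = \frac{1}{-716} = - \frac{1}{716} \approx -0.0013966$)
$\frac{f{\left(r,h \right)}}{T} = - \frac{10}{- \frac{1}{716}} = \left(-10\right) \left(-716\right) = 7160$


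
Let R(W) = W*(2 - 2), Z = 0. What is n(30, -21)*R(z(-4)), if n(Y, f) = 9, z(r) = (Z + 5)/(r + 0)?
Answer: 0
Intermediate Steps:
z(r) = 5/r (z(r) = (0 + 5)/(r + 0) = 5/r)
R(W) = 0 (R(W) = W*0 = 0)
n(30, -21)*R(z(-4)) = 9*0 = 0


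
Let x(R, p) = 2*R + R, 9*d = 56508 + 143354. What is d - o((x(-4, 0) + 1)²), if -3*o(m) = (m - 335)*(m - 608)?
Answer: 512516/9 ≈ 56946.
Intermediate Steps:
d = 199862/9 (d = (56508 + 143354)/9 = (⅑)*199862 = 199862/9 ≈ 22207.)
x(R, p) = 3*R
o(m) = -(-608 + m)*(-335 + m)/3 (o(m) = -(m - 335)*(m - 608)/3 = -(-335 + m)*(-608 + m)/3 = -(-608 + m)*(-335 + m)/3)
d - o((x(-4, 0) + 1)²) = 199862/9 - (-203680/3 - (3*(-4) + 1)⁴/3 + 943*(3*(-4) + 1)²/3) = 199862/9 - (-203680/3 - (-12 + 1)⁴/3 + 943*(-12 + 1)²/3) = 199862/9 - (-203680/3 - ((-11)²)²/3 + (943/3)*(-11)²) = 199862/9 - (-203680/3 - ⅓*121² + (943/3)*121) = 199862/9 - (-203680/3 - ⅓*14641 + 114103/3) = 199862/9 - (-203680/3 - 14641/3 + 114103/3) = 199862/9 - 1*(-104218/3) = 199862/9 + 104218/3 = 512516/9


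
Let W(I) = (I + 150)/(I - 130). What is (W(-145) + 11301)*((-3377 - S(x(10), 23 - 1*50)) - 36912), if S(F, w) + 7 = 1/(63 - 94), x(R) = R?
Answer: -776159963514/1705 ≈ -4.5523e+8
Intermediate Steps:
W(I) = (150 + I)/(-130 + I)
S(F, w) = -218/31 (S(F, w) = -7 + 1/(63 - 94) = -7 + 1/(-31) = -7 - 1/31 = -218/31)
(W(-145) + 11301)*((-3377 - S(x(10), 23 - 1*50)) - 36912) = ((150 - 145)/(-130 - 145) + 11301)*((-3377 - 1*(-218/31)) - 36912) = (5/(-275) + 11301)*((-3377 + 218/31) - 36912) = (-1/275*5 + 11301)*(-104469/31 - 36912) = (-1/55 + 11301)*(-1248741/31) = (621554/55)*(-1248741/31) = -776159963514/1705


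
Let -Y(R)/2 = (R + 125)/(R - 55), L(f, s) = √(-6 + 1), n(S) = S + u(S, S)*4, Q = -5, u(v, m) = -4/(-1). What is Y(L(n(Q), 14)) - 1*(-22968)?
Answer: 2320226/101 + 12*I*√5/101 ≈ 22973.0 + 0.26567*I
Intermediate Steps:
u(v, m) = 4 (u(v, m) = -4*(-1) = 4)
n(S) = 16 + S (n(S) = S + 4*4 = S + 16 = 16 + S)
L(f, s) = I*√5 (L(f, s) = √(-5) = I*√5)
Y(R) = -2*(125 + R)/(-55 + R) (Y(R) = -2*(R + 125)/(R - 55) = -2*(125 + R)/(-55 + R))
Y(L(n(Q), 14)) - 1*(-22968) = 2*(-125 - I*√5)/(-55 + I*√5) - 1*(-22968) = 2*(-125 - I*√5)/(-55 + I*√5) + 22968 = 22968 + 2*(-125 - I*√5)/(-55 + I*√5)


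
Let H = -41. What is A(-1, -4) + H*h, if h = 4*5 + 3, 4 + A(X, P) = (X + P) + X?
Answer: -953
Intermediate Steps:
A(X, P) = -4 + P + 2*X (A(X, P) = -4 + ((X + P) + X) = -4 + ((P + X) + X) = -4 + (P + 2*X) = -4 + P + 2*X)
h = 23 (h = 20 + 3 = 23)
A(-1, -4) + H*h = (-4 - 4 + 2*(-1)) - 41*23 = (-4 - 4 - 2) - 943 = -10 - 943 = -953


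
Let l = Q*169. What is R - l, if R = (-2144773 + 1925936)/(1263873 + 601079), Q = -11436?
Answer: 3604362672331/1864952 ≈ 1.9327e+6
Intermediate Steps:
l = -1932684 (l = -11436*169 = -1932684)
R = -218837/1864952 ≈ -0.11734
R - l = -218837/1864952 - 1*(-1932684) = -218837/1864952 + 1932684 = 3604362672331/1864952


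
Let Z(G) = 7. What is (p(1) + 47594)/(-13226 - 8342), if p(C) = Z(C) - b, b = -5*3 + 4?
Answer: -11903/5392 ≈ -2.2075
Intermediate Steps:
b = -11 (b = -15 + 4 = -11)
p(C) = 18 (p(C) = 7 - 1*(-11) = 7 + 11 = 18)
(p(1) + 47594)/(-13226 - 8342) = (18 + 47594)/(-13226 - 8342) = 47612/(-21568) = 47612*(-1/21568) = -11903/5392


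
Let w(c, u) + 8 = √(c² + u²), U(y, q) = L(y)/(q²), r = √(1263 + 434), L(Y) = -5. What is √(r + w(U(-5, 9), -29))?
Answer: √(-648 + √5517826 + 81*√1697)/9 ≈ 7.8864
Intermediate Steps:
r = √1697 ≈ 41.195
U(y, q) = -5/q²
w(c, u) = -8 + √(c² + u²)
√(r + w(U(-5, 9), -29)) = √(√1697 + (-8 + √((-5/9²)² + (-29)²))) = √(√1697 + (-8 + √((-5*1/81)² + 841))) = √(√1697 + (-8 + √((-5/81)² + 841))) = √(√1697 + (-8 + √(25/6561 + 841))) = √(√1697 + (-8 + √(5517826/6561))) = √(√1697 + (-8 + √5517826/81)) = √(-8 + √1697 + √5517826/81)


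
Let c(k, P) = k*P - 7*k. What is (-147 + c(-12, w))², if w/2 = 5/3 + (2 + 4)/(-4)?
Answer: 4489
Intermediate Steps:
w = ⅓ (w = 2*(5/3 + (2 + 4)/(-4)) = 2*(5*(⅓) + 6*(-¼)) = 2*(5/3 - 3/2) = 2*(⅙) = ⅓ ≈ 0.33333)
c(k, P) = -7*k + P*k (c(k, P) = P*k - 7*k = -7*k + P*k)
(-147 + c(-12, w))² = (-147 - 12*(-7 + ⅓))² = (-147 - 12*(-20/3))² = (-147 + 80)² = (-67)² = 4489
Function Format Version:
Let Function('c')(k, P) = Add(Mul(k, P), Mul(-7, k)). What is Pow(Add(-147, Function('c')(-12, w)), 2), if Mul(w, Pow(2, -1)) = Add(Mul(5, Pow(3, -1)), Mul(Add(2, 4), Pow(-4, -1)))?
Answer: 4489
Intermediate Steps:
w = Rational(1, 3) (w = Mul(2, Add(Mul(5, Pow(3, -1)), Mul(Add(2, 4), Pow(-4, -1)))) = Mul(2, Add(Mul(5, Rational(1, 3)), Mul(6, Rational(-1, 4)))) = Mul(2, Add(Rational(5, 3), Rational(-3, 2))) = Mul(2, Rational(1, 6)) = Rational(1, 3) ≈ 0.33333)
Function('c')(k, P) = Add(Mul(-7, k), Mul(P, k)) (Function('c')(k, P) = Add(Mul(P, k), Mul(-7, k)) = Add(Mul(-7, k), Mul(P, k)))
Pow(Add(-147, Function('c')(-12, w)), 2) = Pow(Add(-147, Mul(-12, Add(-7, Rational(1, 3)))), 2) = Pow(Add(-147, Mul(-12, Rational(-20, 3))), 2) = Pow(Add(-147, 80), 2) = Pow(-67, 2) = 4489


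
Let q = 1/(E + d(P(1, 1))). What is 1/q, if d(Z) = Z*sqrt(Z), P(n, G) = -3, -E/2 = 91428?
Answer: -182856 - 3*I*sqrt(3) ≈ -1.8286e+5 - 5.1962*I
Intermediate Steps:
E = -182856 (E = -2*91428 = -182856)
d(Z) = Z**(3/2)
q = 1/(-182856 - 3*I*sqrt(3)) (q = 1/(-182856 + (-3)**(3/2)) = 1/(-182856 - 3*I*sqrt(3)) ≈ -5.4688e-6 + 1.6e-10*I)
1/q = 1/(I/(3*(sqrt(3) - 60952*I))) = -3*I*(sqrt(3) - 60952*I)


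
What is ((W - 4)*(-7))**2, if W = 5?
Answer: 49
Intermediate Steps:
((W - 4)*(-7))**2 = ((5 - 4)*(-7))**2 = (1*(-7))**2 = (-7)**2 = 49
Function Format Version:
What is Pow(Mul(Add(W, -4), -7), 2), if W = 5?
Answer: 49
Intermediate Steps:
Pow(Mul(Add(W, -4), -7), 2) = Pow(Mul(Add(5, -4), -7), 2) = Pow(Mul(1, -7), 2) = Pow(-7, 2) = 49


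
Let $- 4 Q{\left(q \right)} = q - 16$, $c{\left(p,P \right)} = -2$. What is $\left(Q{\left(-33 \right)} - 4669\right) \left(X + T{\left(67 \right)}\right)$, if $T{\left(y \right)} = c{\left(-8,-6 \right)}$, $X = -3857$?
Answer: $\frac{71881593}{4} \approx 1.797 \cdot 10^{7}$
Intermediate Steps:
$T{\left(y \right)} = -2$
$Q{\left(q \right)} = 4 - \frac{q}{4}$ ($Q{\left(q \right)} = - \frac{q - 16}{4} = - \frac{-16 + q}{4} = 4 - \frac{q}{4}$)
$\left(Q{\left(-33 \right)} - 4669\right) \left(X + T{\left(67 \right)}\right) = \left(\left(4 - - \frac{33}{4}\right) - 4669\right) \left(-3857 - 2\right) = \left(\left(4 + \frac{33}{4}\right) - 4669\right) \left(-3859\right) = \left(\frac{49}{4} - 4669\right) \left(-3859\right) = \left(- \frac{18627}{4}\right) \left(-3859\right) = \frac{71881593}{4}$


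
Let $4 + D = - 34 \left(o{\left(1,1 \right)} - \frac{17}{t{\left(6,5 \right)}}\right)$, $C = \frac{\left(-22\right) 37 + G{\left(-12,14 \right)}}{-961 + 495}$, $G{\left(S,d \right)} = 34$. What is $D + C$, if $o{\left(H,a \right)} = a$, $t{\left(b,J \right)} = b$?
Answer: $\frac{41945}{699} \approx 60.007$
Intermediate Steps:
$C = \frac{390}{233}$ ($C = \frac{\left(-22\right) 37 + 34}{-961 + 495} = \frac{-814 + 34}{-466} = \left(-780\right) \left(- \frac{1}{466}\right) = \frac{390}{233} \approx 1.6738$)
$D = \frac{175}{3}$ ($D = -4 - 34 \left(1 - \frac{17}{6}\right) = -4 - - \frac{187}{3} = -4 + \frac{187}{3} = \frac{175}{3} \approx 58.333$)
$D + C = \frac{175}{3} + \frac{390}{233} = \frac{41945}{699}$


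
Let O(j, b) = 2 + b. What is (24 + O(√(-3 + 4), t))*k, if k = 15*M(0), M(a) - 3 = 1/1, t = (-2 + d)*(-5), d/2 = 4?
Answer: -240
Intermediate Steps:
d = 8 (d = 2*4 = 8)
t = -30 (t = (-2 + 8)*(-5) = 6*(-5) = -30)
M(a) = 4 (M(a) = 3 + 1/1 = 3 + 1 = 4)
k = 60 (k = 15*4 = 60)
(24 + O(√(-3 + 4), t))*k = (24 + (2 - 30))*60 = (24 - 28)*60 = -4*60 = -240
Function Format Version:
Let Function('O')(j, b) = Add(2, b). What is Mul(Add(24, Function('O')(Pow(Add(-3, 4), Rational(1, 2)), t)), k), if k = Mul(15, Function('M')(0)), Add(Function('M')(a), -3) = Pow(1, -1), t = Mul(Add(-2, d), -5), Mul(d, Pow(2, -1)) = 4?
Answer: -240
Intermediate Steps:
d = 8 (d = Mul(2, 4) = 8)
t = -30 (t = Mul(Add(-2, 8), -5) = Mul(6, -5) = -30)
Function('M')(a) = 4 (Function('M')(a) = Add(3, Pow(1, -1)) = Add(3, 1) = 4)
k = 60 (k = Mul(15, 4) = 60)
Mul(Add(24, Function('O')(Pow(Add(-3, 4), Rational(1, 2)), t)), k) = Mul(Add(24, Add(2, -30)), 60) = Mul(Add(24, -28), 60) = Mul(-4, 60) = -240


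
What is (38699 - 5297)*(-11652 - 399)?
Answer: -402527502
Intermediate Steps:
(38699 - 5297)*(-11652 - 399) = 33402*(-12051) = -402527502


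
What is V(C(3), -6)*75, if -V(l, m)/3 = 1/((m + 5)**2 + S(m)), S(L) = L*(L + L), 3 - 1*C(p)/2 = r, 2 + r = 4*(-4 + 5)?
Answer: -225/73 ≈ -3.0822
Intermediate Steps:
r = 2 (r = -2 + 4*(-4 + 5) = -2 + 4*1 = -2 + 4 = 2)
C(p) = 2 (C(p) = 6 - 2*2 = 6 - 4 = 2)
S(L) = 2*L**2 (S(L) = L*(2*L) = 2*L**2)
V(l, m) = -3/((5 + m)**2 + 2*m**2) (V(l, m) = -3/((m + 5)**2 + 2*m**2) = -3/((5 + m)**2 + 2*m**2))
V(C(3), -6)*75 = -3/((5 - 6)**2 + 2*(-6)**2)*75 = -3/((-1)**2 + 2*36)*75 = -3/(1 + 72)*75 = -3/73*75 = -225/73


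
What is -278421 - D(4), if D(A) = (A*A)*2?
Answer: -278453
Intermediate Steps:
D(A) = 2*A² (D(A) = A²*2 = 2*A²)
-278421 - D(4) = -278421 - 2*4² = -278421 - 2*16 = -278421 - 1*32 = -278421 - 32 = -278453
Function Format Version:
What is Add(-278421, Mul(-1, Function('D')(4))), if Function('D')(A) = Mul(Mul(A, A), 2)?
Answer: -278453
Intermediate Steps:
Function('D')(A) = Mul(2, Pow(A, 2)) (Function('D')(A) = Mul(Pow(A, 2), 2) = Mul(2, Pow(A, 2)))
Add(-278421, Mul(-1, Function('D')(4))) = Add(-278421, Mul(-1, Mul(2, Pow(4, 2)))) = Add(-278421, Mul(-1, Mul(2, 16))) = Add(-278421, Mul(-1, 32)) = Add(-278421, -32) = -278453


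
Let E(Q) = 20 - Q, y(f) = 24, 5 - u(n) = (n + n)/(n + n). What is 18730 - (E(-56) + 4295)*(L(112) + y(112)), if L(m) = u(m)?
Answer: -103658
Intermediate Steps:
u(n) = 4 (u(n) = 5 - (n + n)/(n + n) = 5 - 2*n/(2*n) = 5 - 2*n*1/(2*n) = 5 - 1*1 = 5 - 1 = 4)
L(m) = 4
18730 - (E(-56) + 4295)*(L(112) + y(112)) = 18730 - ((20 - 1*(-56)) + 4295)*(4 + 24) = 18730 - ((20 + 56) + 4295)*28 = 18730 - (76 + 4295)*28 = 18730 - 4371*28 = 18730 - 1*122388 = 18730 - 122388 = -103658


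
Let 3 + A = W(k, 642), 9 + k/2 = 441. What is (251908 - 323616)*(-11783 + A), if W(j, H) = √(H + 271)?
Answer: 845150488 - 71708*√913 ≈ 8.4298e+8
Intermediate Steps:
k = 864 (k = -18 + 2*441 = -18 + 882 = 864)
W(j, H) = √(271 + H)
A = -3 + √913 (A = -3 + √(271 + 642) = -3 + √913 ≈ 27.216)
(251908 - 323616)*(-11783 + A) = (251908 - 323616)*(-11783 + (-3 + √913)) = -71708*(-11786 + √913) = 845150488 - 71708*√913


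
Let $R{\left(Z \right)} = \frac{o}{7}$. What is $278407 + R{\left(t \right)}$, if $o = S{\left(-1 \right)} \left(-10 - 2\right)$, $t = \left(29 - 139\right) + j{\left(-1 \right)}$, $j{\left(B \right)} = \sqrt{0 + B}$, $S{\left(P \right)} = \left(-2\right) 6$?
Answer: $\frac{1948993}{7} \approx 2.7843 \cdot 10^{5}$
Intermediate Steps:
$S{\left(P \right)} = -12$
$j{\left(B \right)} = \sqrt{B}$
$t = -110 + i$ ($t = \left(29 - 139\right) + \sqrt{-1} = -110 + i \approx -110.0 + 1.0 i$)
$o = 144$ ($o = - 12 \left(-10 - 2\right) = \left(-12\right) \left(-12\right) = 144$)
$R{\left(Z \right)} = \frac{144}{7}$
$278407 + R{\left(t \right)} = 278407 + \frac{144}{7} = \frac{1948993}{7}$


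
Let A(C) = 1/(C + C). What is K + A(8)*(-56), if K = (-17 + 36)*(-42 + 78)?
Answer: 1361/2 ≈ 680.50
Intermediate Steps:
A(C) = 1/(2*C)
K = 684 (K = 19*36 = 684)
K + A(8)*(-56) = 684 + ((½)/8)*(-56) = 684 + ((½)*(⅛))*(-56) = 684 + (1/16)*(-56) = 684 - 7/2 = 1361/2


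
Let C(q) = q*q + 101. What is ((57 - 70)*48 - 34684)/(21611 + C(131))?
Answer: -35308/38873 ≈ -0.90829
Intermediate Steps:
C(q) = 101 + q**2 (C(q) = q**2 + 101 = 101 + q**2)
((57 - 70)*48 - 34684)/(21611 + C(131)) = ((57 - 70)*48 - 34684)/(21611 + (101 + 131**2)) = (-13*48 - 34684)/(21611 + (101 + 17161)) = (-624 - 34684)/(21611 + 17262) = -35308/38873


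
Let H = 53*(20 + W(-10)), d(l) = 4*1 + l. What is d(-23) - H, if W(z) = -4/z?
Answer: -5501/5 ≈ -1100.2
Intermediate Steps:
d(l) = 4 + l
H = 5406/5 (H = 53*(20 - 4/(-10)) = 53*(20 - 4*(-⅒)) = 53*(20 + ⅖) = 53*(102/5) = 5406/5 ≈ 1081.2)
d(-23) - H = (4 - 23) - 1*5406/5 = -19 - 5406/5 = -5501/5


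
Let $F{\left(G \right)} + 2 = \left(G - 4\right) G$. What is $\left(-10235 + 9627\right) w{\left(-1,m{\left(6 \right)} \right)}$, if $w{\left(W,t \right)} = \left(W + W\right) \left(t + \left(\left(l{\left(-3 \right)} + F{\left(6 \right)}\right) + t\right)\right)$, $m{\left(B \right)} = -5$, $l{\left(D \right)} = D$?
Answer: $-3648$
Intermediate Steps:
$F{\left(G \right)} = -2 + G \left(-4 + G\right)$ ($F{\left(G \right)} = -2 + \left(G - 4\right) G = -2 + \left(-4 + G\right) G = -2 + G \left(-4 + G\right)$)
$w{\left(W,t \right)} = 2 W \left(7 + 2 t\right)$ ($w{\left(W,t \right)} = \left(W + W\right) \left(t + \left(\left(-3 - \left(26 - 36\right)\right) + t\right)\right) = 2 W \left(t + \left(\left(-3 - -10\right) + t\right)\right) = 2 W \left(t + \left(\left(-3 + 10\right) + t\right)\right) = 2 W \left(t + \left(7 + t\right)\right) = 2 W \left(7 + 2 t\right)$)
$\left(-10235 + 9627\right) w{\left(-1,m{\left(6 \right)} \right)} = \left(-10235 + 9627\right) 2 \left(-1\right) \left(7 + 2 \left(-5\right)\right) = - 608 \cdot 2 \left(-1\right) \left(7 - 10\right) = - 608 \cdot 2 \left(-1\right) \left(-3\right) = \left(-608\right) 6 = -3648$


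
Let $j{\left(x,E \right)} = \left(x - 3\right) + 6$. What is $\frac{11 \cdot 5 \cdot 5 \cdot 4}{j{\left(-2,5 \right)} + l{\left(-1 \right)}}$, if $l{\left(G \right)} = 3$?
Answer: $275$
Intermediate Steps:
$j{\left(x,E \right)} = 3 + x$ ($j{\left(x,E \right)} = \left(-3 + x\right) + 6 = 3 + x$)
$\frac{11 \cdot 5 \cdot 5 \cdot 4}{j{\left(-2,5 \right)} + l{\left(-1 \right)}} = \frac{11 \cdot 5 \cdot 5 \cdot 4}{\left(3 - 2\right) + 3} = \frac{11 \cdot 25 \cdot 4}{1 + 3} = \frac{11 \cdot 100}{4} = 1100 \cdot \frac{1}{4} = 275$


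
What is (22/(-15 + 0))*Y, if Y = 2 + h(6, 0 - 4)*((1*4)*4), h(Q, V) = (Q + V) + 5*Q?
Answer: -11308/15 ≈ -753.87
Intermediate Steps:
h(Q, V) = V + 6*Q
Y = 514 (Y = 2 + ((0 - 4) + 6*6)*((1*4)*4) = 2 + (-4 + 36)*(4*4) = 2 + 32*16 = 2 + 512 = 514)
(22/(-15 + 0))*Y = (22/(-15 + 0))*514 = (22/(-15))*514 = (22*(-1/15))*514 = -22/15*514 = -11308/15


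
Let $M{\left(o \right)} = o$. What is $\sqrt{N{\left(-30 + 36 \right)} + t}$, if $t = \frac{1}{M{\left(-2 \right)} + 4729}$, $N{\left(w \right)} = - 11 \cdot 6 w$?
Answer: $\frac{i \sqrt{8848428757}}{4727} \approx 19.9 i$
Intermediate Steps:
$N{\left(w \right)} = - 66 w$
$t = \frac{1}{4727}$ ($t = \frac{1}{-2 + 4729} = \frac{1}{4727} \approx 0.00021155$)
$\sqrt{N{\left(-30 + 36 \right)} + t} = \sqrt{- 66 \left(-30 + 36\right) + \frac{1}{4727}} = \sqrt{\left(-66\right) 6 + \frac{1}{4727}} = \sqrt{-396 + \frac{1}{4727}} = \sqrt{- \frac{1871891}{4727}} = \frac{i \sqrt{8848428757}}{4727}$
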